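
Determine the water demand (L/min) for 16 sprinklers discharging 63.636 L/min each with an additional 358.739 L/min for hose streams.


Sprinkler demand = 16 * 63.636 = 1018.176 L/min
Total = 1018.176 + 358.739 = 1376.915 L/min

1376.915 L/min


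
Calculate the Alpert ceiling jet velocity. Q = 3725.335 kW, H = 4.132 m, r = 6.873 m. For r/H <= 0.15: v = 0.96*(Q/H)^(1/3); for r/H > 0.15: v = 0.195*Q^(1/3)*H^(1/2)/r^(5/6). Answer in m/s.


r/H = 6.873 / 4.132 = 1.6634
r/H > 0.15, so v = 0.195*Q^(1/3)*H^(1/2)/r^(5/6)
Q^(1/3) = 15.502
H^(1/2) = 2.0327
r^(5/6) = 4.9845
v = 0.195 * 15.502 * 2.0327 / 4.9845 = 1.2328 m/s

1.2328 m/s


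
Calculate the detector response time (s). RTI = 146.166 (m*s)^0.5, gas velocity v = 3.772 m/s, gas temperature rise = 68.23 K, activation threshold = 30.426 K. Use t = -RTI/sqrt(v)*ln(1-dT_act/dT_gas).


dT_act/dT_gas = 0.44593
ln(1 - 0.44593) = -0.59047
t = -146.166 / sqrt(3.772) * -0.59047 = 44.438 s

44.438 s


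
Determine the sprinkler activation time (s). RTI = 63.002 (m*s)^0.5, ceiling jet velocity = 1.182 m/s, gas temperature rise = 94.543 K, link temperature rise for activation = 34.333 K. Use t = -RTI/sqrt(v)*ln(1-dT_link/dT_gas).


dT_link/dT_gas = 0.36315
ln(1 - 0.36315) = -0.45122
t = -63.002 / sqrt(1.182) * -0.45122 = 26.148 s

26.148 s


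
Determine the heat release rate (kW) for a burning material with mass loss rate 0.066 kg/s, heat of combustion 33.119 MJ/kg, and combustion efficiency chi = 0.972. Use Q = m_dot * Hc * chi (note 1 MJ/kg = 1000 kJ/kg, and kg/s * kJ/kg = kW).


Hc = 33.119 MJ/kg = 33.119 * 1000 kJ/kg = 33119 kJ/kg
Q = 0.066 kg/s * 33119 kJ/kg * 0.972 = 2124.7 kW

2124.7 kW


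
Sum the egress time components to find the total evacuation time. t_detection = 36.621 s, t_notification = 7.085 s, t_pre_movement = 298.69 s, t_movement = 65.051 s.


Total = 36.621 + 7.085 + 298.69 + 65.051 = 407.447 s

407.447 s


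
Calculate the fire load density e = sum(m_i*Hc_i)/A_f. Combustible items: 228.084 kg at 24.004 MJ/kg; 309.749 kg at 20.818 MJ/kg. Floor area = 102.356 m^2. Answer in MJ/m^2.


Total energy = 228.084*24.004 + 309.749*20.818
= 5474.928 + 6448.355
= 11923.28 MJ
e = 11923.28 / 102.356 = 116.49 MJ/m^2

116.49 MJ/m^2


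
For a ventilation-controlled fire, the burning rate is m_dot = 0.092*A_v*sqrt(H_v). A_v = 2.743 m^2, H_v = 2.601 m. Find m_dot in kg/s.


sqrt(H_v) = 1.6128
m_dot = 0.092 * 2.743 * 1.6128 = 0.40699 kg/s

0.40699 kg/s


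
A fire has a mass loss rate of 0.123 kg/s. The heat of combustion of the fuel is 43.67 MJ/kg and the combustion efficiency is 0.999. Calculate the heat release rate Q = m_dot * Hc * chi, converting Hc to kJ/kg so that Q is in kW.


Hc = 43.67 MJ/kg = 43.67 * 1000 kJ/kg = 43670 kJ/kg
Q = 0.123 kg/s * 43670 kJ/kg * 0.999 = 5366.0 kW

5366.0 kW


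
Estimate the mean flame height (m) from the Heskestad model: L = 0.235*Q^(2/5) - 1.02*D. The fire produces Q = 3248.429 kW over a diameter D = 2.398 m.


Q^(2/5) = 25.390
0.235 * Q^(2/5) = 5.9667
1.02 * D = 2.4460
L = 3.5208 m

3.5208 m


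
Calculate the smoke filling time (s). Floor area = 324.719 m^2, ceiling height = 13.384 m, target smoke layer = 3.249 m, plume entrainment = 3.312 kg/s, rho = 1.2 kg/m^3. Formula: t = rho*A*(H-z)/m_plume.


H - z = 10.135 m
t = 1.2 * 324.719 * 10.135 / 3.312 = 1192.4 s

1192.4 s


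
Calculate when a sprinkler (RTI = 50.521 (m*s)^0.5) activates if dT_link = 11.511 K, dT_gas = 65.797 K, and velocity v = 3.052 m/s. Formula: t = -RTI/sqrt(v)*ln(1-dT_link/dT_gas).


dT_link/dT_gas = 0.17495
ln(1 - 0.17495) = -0.19231
t = -50.521 / sqrt(3.052) * -0.19231 = 5.5613 s

5.5613 s


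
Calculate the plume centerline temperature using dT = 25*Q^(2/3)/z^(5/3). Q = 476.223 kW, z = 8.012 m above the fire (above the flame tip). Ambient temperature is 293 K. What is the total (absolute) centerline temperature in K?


Q^(2/3) = 60.983
z^(5/3) = 32.080
dT = 25 * 60.983 / 32.080 = 47.524 K
T = 293 + 47.524 = 340.52 K

340.52 K


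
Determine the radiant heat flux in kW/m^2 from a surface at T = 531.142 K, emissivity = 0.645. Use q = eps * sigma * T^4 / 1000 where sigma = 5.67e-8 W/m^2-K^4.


T^4 = 7.9587e+10
q = 0.645 * 5.67e-8 * 7.9587e+10 / 1000 = 2.9106 kW/m^2

2.9106 kW/m^2


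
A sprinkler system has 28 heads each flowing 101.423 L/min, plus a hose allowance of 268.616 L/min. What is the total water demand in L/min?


Sprinkler demand = 28 * 101.423 = 2839.844 L/min
Total = 2839.844 + 268.616 = 3108.46 L/min

3108.46 L/min


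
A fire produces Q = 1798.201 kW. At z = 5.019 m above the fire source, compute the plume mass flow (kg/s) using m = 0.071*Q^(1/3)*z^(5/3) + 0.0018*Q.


Q^(1/3) = 12.160
z^(5/3) = 14.713
First term = 0.071 * 12.160 * 14.713 = 12.703
Second term = 0.0018 * 1798.201 = 3.2368
m = 15.940 kg/s

15.940 kg/s


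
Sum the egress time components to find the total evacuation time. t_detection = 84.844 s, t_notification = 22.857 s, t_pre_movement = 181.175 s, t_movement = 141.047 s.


Total = 84.844 + 22.857 + 181.175 + 141.047 = 429.923 s

429.923 s


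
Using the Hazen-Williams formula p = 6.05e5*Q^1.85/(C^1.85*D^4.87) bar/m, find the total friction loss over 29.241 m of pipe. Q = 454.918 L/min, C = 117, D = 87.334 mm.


Q^1.85 = 82637
C^1.85 = 6701.1
D^4.87 = 2.8416e+09
p/m = 0.0026256 bar/m
p_total = 0.0026256 * 29.241 = 0.076775 bar

0.076775 bar


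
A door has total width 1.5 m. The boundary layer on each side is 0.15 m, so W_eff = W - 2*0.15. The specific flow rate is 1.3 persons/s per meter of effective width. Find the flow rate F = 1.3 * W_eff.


W_eff = 1.5 - 0.30 = 1.2 m
F = 1.3 * 1.2 = 1.56 persons/s

1.56 persons/s


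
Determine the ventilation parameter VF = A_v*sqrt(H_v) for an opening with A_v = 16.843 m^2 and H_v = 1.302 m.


sqrt(H_v) = 1.1411
VF = 16.843 * 1.1411 = 19.219 m^(5/2)

19.219 m^(5/2)


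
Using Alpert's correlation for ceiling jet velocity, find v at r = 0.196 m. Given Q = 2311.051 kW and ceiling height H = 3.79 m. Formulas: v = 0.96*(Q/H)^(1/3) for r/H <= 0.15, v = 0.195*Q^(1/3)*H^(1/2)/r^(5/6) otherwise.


r/H = 0.196 / 3.79 = 0.051715
r/H <= 0.15, so v = 0.96*(Q/H)^(1/3)
Q/H = 609.78
(Q/H)^(1/3) = 8.4799
v = 0.96 * 8.4799 = 8.1407 m/s

8.1407 m/s


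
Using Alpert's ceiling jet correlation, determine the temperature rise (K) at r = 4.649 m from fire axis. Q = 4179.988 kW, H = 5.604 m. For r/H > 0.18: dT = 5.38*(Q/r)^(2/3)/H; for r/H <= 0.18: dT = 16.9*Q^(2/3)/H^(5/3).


r/H = 4.649 / 5.604 = 0.82959
r/H > 0.18, so dT = 5.38*(Q/r)^(2/3)/H
Q/r = 899.12
(Q/r)^(2/3) = 93.156
dT = 5.38 * 93.156 / 5.604 = 89.432 K

89.432 K


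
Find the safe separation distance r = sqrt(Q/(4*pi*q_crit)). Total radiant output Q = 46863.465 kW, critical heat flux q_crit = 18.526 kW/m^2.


4*pi*q_crit = 232.80
Q/(4*pi*q_crit) = 201.30
r = sqrt(201.30) = 14.188 m

14.188 m


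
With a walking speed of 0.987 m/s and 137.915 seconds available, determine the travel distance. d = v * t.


d = 0.987 * 137.915 = 136.12 m

136.12 m


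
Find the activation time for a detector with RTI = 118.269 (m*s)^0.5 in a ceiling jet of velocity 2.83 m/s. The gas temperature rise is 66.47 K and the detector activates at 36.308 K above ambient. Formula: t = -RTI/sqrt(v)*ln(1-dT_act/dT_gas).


dT_act/dT_gas = 0.54623
ln(1 - 0.54623) = -0.79017
t = -118.269 / sqrt(2.83) * -0.79017 = 55.552 s

55.552 s


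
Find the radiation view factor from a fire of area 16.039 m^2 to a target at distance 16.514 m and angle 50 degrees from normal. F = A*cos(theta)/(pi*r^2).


cos(50 deg) = 0.64279
pi*r^2 = 856.75
F = 16.039 * 0.64279 / 856.75 = 0.012033

0.012033


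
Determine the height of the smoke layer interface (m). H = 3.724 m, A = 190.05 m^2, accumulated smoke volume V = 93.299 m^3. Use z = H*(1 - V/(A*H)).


V/(A*H) = 0.13183
1 - 0.13183 = 0.86817
z = 3.724 * 0.86817 = 3.2331 m

3.2331 m


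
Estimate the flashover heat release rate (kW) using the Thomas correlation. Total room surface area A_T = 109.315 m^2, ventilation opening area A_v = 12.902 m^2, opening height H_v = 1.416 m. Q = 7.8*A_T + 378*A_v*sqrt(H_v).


7.8*A_T = 852.657
sqrt(H_v) = 1.1900
378*A_v*sqrt(H_v) = 5803.4
Q = 852.657 + 5803.4 = 6656.0 kW

6656.0 kW


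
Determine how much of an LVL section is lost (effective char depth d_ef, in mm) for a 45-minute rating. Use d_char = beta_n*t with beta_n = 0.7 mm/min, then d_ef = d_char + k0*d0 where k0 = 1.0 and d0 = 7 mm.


d_char = 0.7 * 45 = 31.5 mm
d_ef = 31.5 + 1.0*7 = 38.5 mm

38.5 mm


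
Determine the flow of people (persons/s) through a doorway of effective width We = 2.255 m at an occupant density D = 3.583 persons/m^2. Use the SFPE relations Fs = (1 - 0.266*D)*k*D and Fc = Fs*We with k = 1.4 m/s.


1 - 0.266*D = 1 - 0.266*3.583 = 0.046922
Fs = 0.046922 * 1.4 * 3.583 = 0.23537 persons/(s*m)
Fc = 0.23537 * 2.255 = 0.53076 persons/s

0.53076 persons/s


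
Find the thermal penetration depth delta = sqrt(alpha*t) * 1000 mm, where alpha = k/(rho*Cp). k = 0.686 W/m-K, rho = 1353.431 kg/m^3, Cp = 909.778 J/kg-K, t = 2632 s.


alpha = 0.686 / (1353.431 * 909.778) = 5.5712e-07 m^2/s
alpha * t = 0.0014664
delta = sqrt(0.0014664) * 1000 = 38.293 mm

38.293 mm


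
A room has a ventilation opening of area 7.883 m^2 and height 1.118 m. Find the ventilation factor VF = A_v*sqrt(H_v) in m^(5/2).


sqrt(H_v) = 1.0574
VF = 7.883 * 1.0574 = 8.3351 m^(5/2)

8.3351 m^(5/2)


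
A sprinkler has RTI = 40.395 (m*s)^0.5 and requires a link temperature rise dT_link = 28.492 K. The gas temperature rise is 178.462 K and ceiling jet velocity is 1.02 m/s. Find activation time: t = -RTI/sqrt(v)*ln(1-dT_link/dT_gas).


dT_link/dT_gas = 0.15965
ln(1 - 0.15965) = -0.17394
t = -40.395 / sqrt(1.02) * -0.17394 = 6.9571 s

6.9571 s


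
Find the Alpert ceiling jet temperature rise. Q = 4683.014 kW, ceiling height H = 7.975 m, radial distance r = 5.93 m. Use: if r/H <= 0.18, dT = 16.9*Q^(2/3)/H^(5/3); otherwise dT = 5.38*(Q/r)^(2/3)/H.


r/H = 5.93 / 7.975 = 0.74357
r/H > 0.18, so dT = 5.38*(Q/r)^(2/3)/H
Q/r = 789.72
(Q/r)^(2/3) = 85.437
dT = 5.38 * 85.437 / 7.975 = 57.637 K

57.637 K


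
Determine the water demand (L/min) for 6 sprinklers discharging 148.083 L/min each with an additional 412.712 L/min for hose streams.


Sprinkler demand = 6 * 148.083 = 888.498 L/min
Total = 888.498 + 412.712 = 1301.21 L/min

1301.21 L/min


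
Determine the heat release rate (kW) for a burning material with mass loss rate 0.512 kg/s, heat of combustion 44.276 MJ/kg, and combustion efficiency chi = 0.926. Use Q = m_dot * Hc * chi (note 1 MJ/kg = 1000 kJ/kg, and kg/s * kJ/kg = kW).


Hc = 44.276 MJ/kg = 44.276 * 1000 kJ/kg = 44276 kJ/kg
Q = 0.512 kg/s * 44276 kJ/kg * 0.926 = 20992 kW

20992 kW


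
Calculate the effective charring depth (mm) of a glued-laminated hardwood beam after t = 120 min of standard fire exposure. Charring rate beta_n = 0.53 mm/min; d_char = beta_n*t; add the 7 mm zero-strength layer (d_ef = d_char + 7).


d_char = 0.53 * 120 = 63.6 mm
d_ef = 63.6 + 1.0*7 = 70.6 mm

70.6 mm


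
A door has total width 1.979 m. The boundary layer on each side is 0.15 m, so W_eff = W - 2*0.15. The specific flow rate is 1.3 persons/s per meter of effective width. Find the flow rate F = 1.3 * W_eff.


W_eff = 1.979 - 0.30 = 1.679 m
F = 1.3 * 1.679 = 2.1827 persons/s

2.1827 persons/s


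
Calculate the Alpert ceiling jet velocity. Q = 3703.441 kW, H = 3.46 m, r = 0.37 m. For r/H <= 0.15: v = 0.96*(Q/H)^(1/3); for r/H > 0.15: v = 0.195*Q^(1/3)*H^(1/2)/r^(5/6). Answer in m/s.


r/H = 0.37 / 3.46 = 0.10694
r/H <= 0.15, so v = 0.96*(Q/H)^(1/3)
Q/H = 1070.4
(Q/H)^(1/3) = 10.229
v = 0.96 * 10.229 = 9.8201 m/s

9.8201 m/s


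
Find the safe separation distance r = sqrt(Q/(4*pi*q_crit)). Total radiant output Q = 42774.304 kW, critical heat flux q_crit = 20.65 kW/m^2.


4*pi*q_crit = 259.50
Q/(4*pi*q_crit) = 164.84
r = sqrt(164.84) = 12.839 m

12.839 m


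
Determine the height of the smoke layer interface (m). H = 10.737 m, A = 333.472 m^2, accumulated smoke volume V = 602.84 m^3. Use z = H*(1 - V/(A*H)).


V/(A*H) = 0.16837
1 - 0.16837 = 0.83163
z = 10.737 * 0.83163 = 8.9292 m

8.9292 m


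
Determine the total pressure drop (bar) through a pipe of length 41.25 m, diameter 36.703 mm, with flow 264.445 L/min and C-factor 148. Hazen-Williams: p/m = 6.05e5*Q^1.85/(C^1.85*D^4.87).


Q^1.85 = 30291
C^1.85 = 10351
D^4.87 = 4.1696e+07
p/m = 0.042461 bar/m
p_total = 0.042461 * 41.25 = 1.7515 bar

1.7515 bar


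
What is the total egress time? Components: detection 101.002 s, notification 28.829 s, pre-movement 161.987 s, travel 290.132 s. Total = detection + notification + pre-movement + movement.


Total = 101.002 + 28.829 + 161.987 + 290.132 = 581.95 s

581.95 s


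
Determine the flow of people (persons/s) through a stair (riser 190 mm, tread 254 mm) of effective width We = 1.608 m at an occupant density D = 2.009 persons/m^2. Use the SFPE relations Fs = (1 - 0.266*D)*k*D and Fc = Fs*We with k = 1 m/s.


1 - 0.266*D = 1 - 0.266*2.009 = 0.46561
Fs = 0.46561 * 1 * 2.009 = 0.93540 persons/(s*m)
Fc = 0.93540 * 1.608 = 1.5041 persons/s

1.5041 persons/s


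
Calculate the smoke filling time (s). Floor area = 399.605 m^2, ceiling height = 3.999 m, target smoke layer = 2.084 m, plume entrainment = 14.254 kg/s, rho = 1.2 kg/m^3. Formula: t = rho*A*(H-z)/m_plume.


H - z = 1.915 m
t = 1.2 * 399.605 * 1.915 / 14.254 = 64.423 s

64.423 s


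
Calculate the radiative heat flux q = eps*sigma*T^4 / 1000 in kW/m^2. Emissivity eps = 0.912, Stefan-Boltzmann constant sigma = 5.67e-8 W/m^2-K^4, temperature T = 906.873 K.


T^4 = 6.7637e+11
q = 0.912 * 5.67e-8 * 6.7637e+11 / 1000 = 34.975 kW/m^2

34.975 kW/m^2


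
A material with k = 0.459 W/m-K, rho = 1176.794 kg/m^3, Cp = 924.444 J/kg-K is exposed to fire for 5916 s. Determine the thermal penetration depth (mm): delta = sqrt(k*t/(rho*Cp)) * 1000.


alpha = 0.459 / (1176.794 * 924.444) = 4.2192e-07 m^2/s
alpha * t = 0.0024961
delta = sqrt(0.0024961) * 1000 = 49.961 mm

49.961 mm


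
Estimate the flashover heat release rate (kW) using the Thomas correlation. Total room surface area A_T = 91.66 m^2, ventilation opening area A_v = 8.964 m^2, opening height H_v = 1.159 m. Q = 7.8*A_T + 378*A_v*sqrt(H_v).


7.8*A_T = 714.948
sqrt(H_v) = 1.0766
378*A_v*sqrt(H_v) = 3647.8
Q = 714.948 + 3647.8 = 4362.8 kW

4362.8 kW


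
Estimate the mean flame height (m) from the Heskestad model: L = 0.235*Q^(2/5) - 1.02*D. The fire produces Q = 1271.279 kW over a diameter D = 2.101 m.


Q^(2/5) = 17.446
0.235 * Q^(2/5) = 4.0998
1.02 * D = 2.1430
L = 1.9568 m

1.9568 m


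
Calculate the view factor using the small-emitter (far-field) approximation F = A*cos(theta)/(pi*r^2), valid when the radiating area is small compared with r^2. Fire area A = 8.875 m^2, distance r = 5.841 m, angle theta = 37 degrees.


cos(37 deg) = 0.79864
pi*r^2 = 107.18
F = 8.875 * 0.79864 / 107.18 = 0.066129

0.066129


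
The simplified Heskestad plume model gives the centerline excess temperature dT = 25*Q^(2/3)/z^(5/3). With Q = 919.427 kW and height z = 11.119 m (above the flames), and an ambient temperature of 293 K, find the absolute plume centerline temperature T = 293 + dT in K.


Q^(2/3) = 94.554
z^(5/3) = 55.391
dT = 25 * 94.554 / 55.391 = 42.675 K
T = 293 + 42.675 = 335.68 K

335.68 K


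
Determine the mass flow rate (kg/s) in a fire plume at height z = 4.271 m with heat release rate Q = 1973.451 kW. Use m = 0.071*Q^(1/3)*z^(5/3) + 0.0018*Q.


Q^(1/3) = 12.543
z^(5/3) = 11.243
First term = 0.071 * 12.543 * 11.243 = 10.013
Second term = 0.0018 * 1973.451 = 3.5522
m = 13.565 kg/s

13.565 kg/s


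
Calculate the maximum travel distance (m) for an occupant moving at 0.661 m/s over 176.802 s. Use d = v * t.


d = 0.661 * 176.802 = 116.87 m

116.87 m


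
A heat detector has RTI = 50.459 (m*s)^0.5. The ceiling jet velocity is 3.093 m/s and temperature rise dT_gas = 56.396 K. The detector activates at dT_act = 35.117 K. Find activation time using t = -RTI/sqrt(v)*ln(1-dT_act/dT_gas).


dT_act/dT_gas = 0.62269
ln(1 - 0.62269) = -0.97468
t = -50.459 / sqrt(3.093) * -0.97468 = 27.965 s

27.965 s


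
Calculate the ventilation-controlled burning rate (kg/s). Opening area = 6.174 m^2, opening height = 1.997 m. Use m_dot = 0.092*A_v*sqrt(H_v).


sqrt(H_v) = 1.4132
m_dot = 0.092 * 6.174 * 1.4132 = 0.80268 kg/s

0.80268 kg/s


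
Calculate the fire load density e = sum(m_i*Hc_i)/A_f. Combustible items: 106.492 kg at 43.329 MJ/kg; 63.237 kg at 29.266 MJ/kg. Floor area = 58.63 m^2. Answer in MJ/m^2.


Total energy = 106.492*43.329 + 63.237*29.266
= 4614.192 + 1850.694
= 6464.886 MJ
e = 6464.886 / 58.63 = 110.27 MJ/m^2

110.27 MJ/m^2


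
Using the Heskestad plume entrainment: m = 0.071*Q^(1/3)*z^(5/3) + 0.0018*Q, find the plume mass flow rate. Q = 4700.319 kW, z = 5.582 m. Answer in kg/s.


Q^(1/3) = 16.751
z^(5/3) = 17.565
First term = 0.071 * 16.751 * 17.565 = 20.891
Second term = 0.0018 * 4700.319 = 8.4606
m = 29.351 kg/s

29.351 kg/s


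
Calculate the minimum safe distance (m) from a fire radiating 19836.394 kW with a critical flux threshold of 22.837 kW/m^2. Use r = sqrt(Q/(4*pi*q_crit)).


4*pi*q_crit = 286.98
Q/(4*pi*q_crit) = 69.122
r = sqrt(69.122) = 8.3139 m

8.3139 m


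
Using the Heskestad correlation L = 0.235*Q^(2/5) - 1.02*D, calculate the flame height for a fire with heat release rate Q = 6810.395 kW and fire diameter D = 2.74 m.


Q^(2/5) = 34.140
0.235 * Q^(2/5) = 8.0230
1.02 * D = 2.7948
L = 5.2282 m

5.2282 m


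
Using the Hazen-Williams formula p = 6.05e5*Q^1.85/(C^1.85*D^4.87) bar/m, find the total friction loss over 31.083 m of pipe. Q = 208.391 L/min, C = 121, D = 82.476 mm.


Q^1.85 = 19495
C^1.85 = 7131.0
D^4.87 = 2.1504e+09
p/m = 0.00076915 bar/m
p_total = 0.00076915 * 31.083 = 0.023908 bar

0.023908 bar


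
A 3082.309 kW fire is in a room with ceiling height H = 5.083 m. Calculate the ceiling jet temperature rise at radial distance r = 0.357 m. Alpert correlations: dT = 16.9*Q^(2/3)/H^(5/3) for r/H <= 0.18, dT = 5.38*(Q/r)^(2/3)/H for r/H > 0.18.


r/H = 0.357 / 5.083 = 0.070234
r/H <= 0.18, so dT = 16.9*Q^(2/3)/H^(5/3)
Q^(2/3) = 211.80
H^(5/3) = 15.027
dT = 16.9 * 211.80 / 15.027 = 238.20 K

238.20 K


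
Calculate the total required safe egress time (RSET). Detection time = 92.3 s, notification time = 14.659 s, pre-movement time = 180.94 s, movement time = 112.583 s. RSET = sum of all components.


Total = 92.3 + 14.659 + 180.94 + 112.583 = 400.482 s

400.482 s


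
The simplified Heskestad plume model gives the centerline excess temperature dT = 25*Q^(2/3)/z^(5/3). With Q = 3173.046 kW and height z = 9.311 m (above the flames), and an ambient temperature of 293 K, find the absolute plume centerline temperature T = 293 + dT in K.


Q^(2/3) = 215.93
z^(5/3) = 41.209
dT = 25 * 215.93 / 41.209 = 131.00 K
T = 293 + 131.00 = 424.00 K

424.00 K


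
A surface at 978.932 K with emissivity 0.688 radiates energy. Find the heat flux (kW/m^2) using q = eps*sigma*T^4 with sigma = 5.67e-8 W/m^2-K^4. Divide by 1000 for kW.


T^4 = 9.1835e+11
q = 0.688 * 5.67e-8 * 9.1835e+11 / 1000 = 35.825 kW/m^2

35.825 kW/m^2


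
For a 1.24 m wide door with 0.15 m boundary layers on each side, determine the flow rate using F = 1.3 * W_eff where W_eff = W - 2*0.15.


W_eff = 1.24 - 0.30 = 0.94 m
F = 1.3 * 0.94 = 1.222 persons/s

1.222 persons/s


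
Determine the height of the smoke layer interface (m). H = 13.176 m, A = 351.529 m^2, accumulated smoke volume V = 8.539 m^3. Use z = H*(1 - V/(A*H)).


V/(A*H) = 0.0018436
1 - 0.0018436 = 0.99816
z = 13.176 * 0.99816 = 13.152 m

13.152 m


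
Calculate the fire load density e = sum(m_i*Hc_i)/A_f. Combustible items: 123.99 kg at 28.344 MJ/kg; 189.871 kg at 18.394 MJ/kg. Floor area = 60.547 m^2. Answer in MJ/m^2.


Total energy = 123.99*28.344 + 189.871*18.394
= 3514.373 + 3492.487
= 7006.860 MJ
e = 7006.860 / 60.547 = 115.73 MJ/m^2

115.73 MJ/m^2


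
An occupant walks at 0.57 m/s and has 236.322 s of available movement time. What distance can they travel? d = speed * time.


d = 0.57 * 236.322 = 134.70 m

134.70 m


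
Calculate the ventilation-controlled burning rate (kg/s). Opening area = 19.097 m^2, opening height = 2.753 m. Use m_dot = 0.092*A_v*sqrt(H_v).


sqrt(H_v) = 1.6592
m_dot = 0.092 * 19.097 * 1.6592 = 2.9151 kg/s

2.9151 kg/s


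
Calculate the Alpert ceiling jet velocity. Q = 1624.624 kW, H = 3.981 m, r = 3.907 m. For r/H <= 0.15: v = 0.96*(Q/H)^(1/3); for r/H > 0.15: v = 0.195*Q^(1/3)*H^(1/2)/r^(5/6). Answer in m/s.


r/H = 3.907 / 3.981 = 0.98141
r/H > 0.15, so v = 0.195*Q^(1/3)*H^(1/2)/r^(5/6)
Q^(1/3) = 11.756
H^(1/2) = 1.9952
r^(5/6) = 3.1132
v = 0.195 * 11.756 * 1.9952 / 3.1132 = 1.4692 m/s

1.4692 m/s


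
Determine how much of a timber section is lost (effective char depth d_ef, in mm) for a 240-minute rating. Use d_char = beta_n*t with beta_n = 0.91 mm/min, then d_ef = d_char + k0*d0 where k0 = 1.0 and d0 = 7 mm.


d_char = 0.91 * 240 = 218.4 mm
d_ef = 218.4 + 1.0*7 = 225.4 mm

225.4 mm


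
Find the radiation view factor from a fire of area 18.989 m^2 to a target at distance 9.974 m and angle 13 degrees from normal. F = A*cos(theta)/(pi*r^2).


cos(13 deg) = 0.97437
pi*r^2 = 312.53
F = 18.989 * 0.97437 / 312.53 = 0.059202

0.059202


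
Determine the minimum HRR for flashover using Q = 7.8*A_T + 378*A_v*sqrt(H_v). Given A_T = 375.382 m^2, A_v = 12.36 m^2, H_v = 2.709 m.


7.8*A_T = 2928.0
sqrt(H_v) = 1.6459
378*A_v*sqrt(H_v) = 7689.8
Q = 2928.0 + 7689.8 = 10618 kW

10618 kW


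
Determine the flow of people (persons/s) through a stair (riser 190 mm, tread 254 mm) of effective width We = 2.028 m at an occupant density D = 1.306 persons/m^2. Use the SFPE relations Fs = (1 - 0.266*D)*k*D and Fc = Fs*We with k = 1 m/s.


1 - 0.266*D = 1 - 0.266*1.306 = 0.65260
Fs = 0.65260 * 1 * 1.306 = 0.85230 persons/(s*m)
Fc = 0.85230 * 2.028 = 1.7285 persons/s

1.7285 persons/s


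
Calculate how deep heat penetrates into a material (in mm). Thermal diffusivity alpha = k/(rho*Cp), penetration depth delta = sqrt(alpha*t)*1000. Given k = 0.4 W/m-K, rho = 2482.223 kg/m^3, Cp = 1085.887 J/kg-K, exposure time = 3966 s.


alpha = 0.4 / (2482.223 * 1085.887) = 1.4840e-07 m^2/s
alpha * t = 0.00058856
delta = sqrt(0.00058856) * 1000 = 24.260 mm

24.260 mm


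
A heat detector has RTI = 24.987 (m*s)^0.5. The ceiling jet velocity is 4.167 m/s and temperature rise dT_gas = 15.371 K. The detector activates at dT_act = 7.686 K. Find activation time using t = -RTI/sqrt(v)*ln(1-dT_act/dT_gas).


dT_act/dT_gas = 0.50003
ln(1 - 0.50003) = -0.69321
t = -24.987 / sqrt(4.167) * -0.69321 = 8.4853 s

8.4853 s


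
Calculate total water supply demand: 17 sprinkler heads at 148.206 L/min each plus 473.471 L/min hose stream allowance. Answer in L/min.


Sprinkler demand = 17 * 148.206 = 2519.502 L/min
Total = 2519.502 + 473.471 = 2992.973 L/min

2992.973 L/min


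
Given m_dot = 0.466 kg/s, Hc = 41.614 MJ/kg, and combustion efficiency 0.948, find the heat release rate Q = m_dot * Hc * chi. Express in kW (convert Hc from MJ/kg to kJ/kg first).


Hc = 41.614 MJ/kg = 41.614 * 1000 kJ/kg = 41614 kJ/kg
Q = 0.466 kg/s * 41614 kJ/kg * 0.948 = 18384 kW

18384 kW


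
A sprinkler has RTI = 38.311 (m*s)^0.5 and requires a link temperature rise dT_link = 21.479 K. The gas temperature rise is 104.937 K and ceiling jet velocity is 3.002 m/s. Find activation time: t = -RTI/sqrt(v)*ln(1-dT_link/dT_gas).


dT_link/dT_gas = 0.20468
ln(1 - 0.20468) = -0.22902
t = -38.311 / sqrt(3.002) * -0.22902 = 5.0639 s

5.0639 s


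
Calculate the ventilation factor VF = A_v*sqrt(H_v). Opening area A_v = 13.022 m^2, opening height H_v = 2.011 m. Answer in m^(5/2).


sqrt(H_v) = 1.4181
VF = 13.022 * 1.4181 = 18.466 m^(5/2)

18.466 m^(5/2)


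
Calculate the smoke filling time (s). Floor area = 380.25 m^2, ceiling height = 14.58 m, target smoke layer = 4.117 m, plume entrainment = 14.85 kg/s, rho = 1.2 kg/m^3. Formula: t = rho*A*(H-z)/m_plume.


H - z = 10.463 m
t = 1.2 * 380.25 * 10.463 / 14.85 = 321.50 s

321.50 s


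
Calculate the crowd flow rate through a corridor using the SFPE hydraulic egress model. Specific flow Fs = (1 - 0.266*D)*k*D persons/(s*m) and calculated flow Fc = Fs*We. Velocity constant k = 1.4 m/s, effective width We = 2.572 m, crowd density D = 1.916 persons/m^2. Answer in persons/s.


1 - 0.266*D = 1 - 0.266*1.916 = 0.49034
Fs = 0.49034 * 1.4 * 1.916 = 1.3153 persons/(s*m)
Fc = 1.3153 * 2.572 = 3.3829 persons/s

3.3829 persons/s


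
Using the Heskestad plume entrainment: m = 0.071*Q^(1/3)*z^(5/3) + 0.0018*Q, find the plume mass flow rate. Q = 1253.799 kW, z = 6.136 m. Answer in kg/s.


Q^(1/3) = 10.783
z^(5/3) = 20.566
First term = 0.071 * 10.783 * 20.566 = 15.745
Second term = 0.0018 * 1253.799 = 2.2568
m = 18.002 kg/s

18.002 kg/s


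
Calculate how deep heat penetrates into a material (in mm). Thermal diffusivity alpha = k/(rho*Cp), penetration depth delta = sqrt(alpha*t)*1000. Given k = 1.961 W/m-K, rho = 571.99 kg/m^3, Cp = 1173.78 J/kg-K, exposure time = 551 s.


alpha = 1.961 / (571.99 * 1173.78) = 2.9208e-06 m^2/s
alpha * t = 0.0016094
delta = sqrt(0.0016094) * 1000 = 40.117 mm

40.117 mm


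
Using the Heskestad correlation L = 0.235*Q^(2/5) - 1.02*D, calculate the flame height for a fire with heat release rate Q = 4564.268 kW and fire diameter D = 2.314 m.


Q^(2/5) = 29.090
0.235 * Q^(2/5) = 6.8362
1.02 * D = 2.3603
L = 4.4759 m

4.4759 m


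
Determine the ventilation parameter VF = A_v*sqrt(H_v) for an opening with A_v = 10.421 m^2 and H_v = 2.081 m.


sqrt(H_v) = 1.4426
VF = 10.421 * 1.4426 = 15.033 m^(5/2)

15.033 m^(5/2)


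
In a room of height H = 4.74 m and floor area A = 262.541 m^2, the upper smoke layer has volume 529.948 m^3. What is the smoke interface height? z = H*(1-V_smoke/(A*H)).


V/(A*H) = 0.42585
1 - 0.42585 = 0.57415
z = 4.74 * 0.57415 = 2.7215 m

2.7215 m


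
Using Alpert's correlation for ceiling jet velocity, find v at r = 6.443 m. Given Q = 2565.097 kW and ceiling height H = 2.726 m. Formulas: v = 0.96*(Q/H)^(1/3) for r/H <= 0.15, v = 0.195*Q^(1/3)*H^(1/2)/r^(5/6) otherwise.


r/H = 6.443 / 2.726 = 2.3635
r/H > 0.15, so v = 0.195*Q^(1/3)*H^(1/2)/r^(5/6)
Q^(1/3) = 13.689
H^(1/2) = 1.6511
r^(5/6) = 4.7232
v = 0.195 * 13.689 * 1.6511 / 4.7232 = 0.93309 m/s

0.93309 m/s


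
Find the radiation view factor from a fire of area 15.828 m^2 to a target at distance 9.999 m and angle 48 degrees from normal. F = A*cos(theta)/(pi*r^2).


cos(48 deg) = 0.66913
pi*r^2 = 314.10
F = 15.828 * 0.66913 / 314.10 = 0.033719

0.033719


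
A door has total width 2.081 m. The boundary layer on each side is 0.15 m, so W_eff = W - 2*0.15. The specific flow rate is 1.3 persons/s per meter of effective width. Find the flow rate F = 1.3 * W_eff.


W_eff = 2.081 - 0.30 = 1.781 m
F = 1.3 * 1.781 = 2.3153 persons/s

2.3153 persons/s


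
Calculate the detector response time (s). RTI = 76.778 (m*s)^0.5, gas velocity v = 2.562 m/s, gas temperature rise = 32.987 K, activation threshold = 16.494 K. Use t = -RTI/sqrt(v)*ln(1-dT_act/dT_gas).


dT_act/dT_gas = 0.50002
ln(1 - 0.50002) = -0.69318
t = -76.778 / sqrt(2.562) * -0.69318 = 33.250 s

33.250 s


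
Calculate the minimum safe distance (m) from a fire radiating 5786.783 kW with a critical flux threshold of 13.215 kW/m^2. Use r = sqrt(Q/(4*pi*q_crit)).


4*pi*q_crit = 166.06
Q/(4*pi*q_crit) = 34.847
r = sqrt(34.847) = 5.9031 m

5.9031 m


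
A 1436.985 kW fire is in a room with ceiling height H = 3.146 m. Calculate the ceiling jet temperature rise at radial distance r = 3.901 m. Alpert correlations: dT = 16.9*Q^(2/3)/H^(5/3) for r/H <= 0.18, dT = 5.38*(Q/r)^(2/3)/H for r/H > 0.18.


r/H = 3.901 / 3.146 = 1.2400
r/H > 0.18, so dT = 5.38*(Q/r)^(2/3)/H
Q/r = 368.36
(Q/r)^(2/3) = 51.387
dT = 5.38 * 51.387 / 3.146 = 87.877 K

87.877 K


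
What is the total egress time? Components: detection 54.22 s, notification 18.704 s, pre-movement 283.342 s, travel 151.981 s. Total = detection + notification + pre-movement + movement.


Total = 54.22 + 18.704 + 283.342 + 151.981 = 508.247 s

508.247 s


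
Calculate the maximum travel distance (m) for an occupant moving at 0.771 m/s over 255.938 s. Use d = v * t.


d = 0.771 * 255.938 = 197.33 m

197.33 m


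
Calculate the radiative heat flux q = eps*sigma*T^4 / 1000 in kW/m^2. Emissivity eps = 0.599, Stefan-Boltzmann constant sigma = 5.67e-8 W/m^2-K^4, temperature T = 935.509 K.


T^4 = 7.6593e+11
q = 0.599 * 5.67e-8 * 7.6593e+11 / 1000 = 26.014 kW/m^2

26.014 kW/m^2


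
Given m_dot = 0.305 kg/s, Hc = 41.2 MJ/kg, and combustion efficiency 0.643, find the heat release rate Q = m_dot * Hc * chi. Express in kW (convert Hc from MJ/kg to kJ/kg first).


Hc = 41.2 MJ/kg = 41.2 * 1000 kJ/kg = 41200 kJ/kg
Q = 0.305 kg/s * 41200 kJ/kg * 0.643 = 8079.938 kW

8079.938 kW


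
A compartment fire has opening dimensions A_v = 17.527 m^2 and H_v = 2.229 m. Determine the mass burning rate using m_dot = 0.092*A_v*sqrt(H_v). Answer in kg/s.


sqrt(H_v) = 1.4930
m_dot = 0.092 * 17.527 * 1.4930 = 2.4074 kg/s

2.4074 kg/s


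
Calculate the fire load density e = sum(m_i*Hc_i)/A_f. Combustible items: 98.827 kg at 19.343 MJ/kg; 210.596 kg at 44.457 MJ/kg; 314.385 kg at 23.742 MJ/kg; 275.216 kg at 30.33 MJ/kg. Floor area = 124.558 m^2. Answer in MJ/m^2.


Total energy = 98.827*19.343 + 210.596*44.457 + 314.385*23.742 + 275.216*30.33
= 1911.611 + 9362.466 + 7464.129 + 8347.301
= 27085.51 MJ
e = 27085.51 / 124.558 = 217.45 MJ/m^2

217.45 MJ/m^2


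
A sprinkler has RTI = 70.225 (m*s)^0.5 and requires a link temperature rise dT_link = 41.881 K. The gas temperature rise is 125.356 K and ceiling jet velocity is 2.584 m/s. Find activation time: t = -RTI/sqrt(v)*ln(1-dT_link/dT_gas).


dT_link/dT_gas = 0.33410
ln(1 - 0.33410) = -0.40661
t = -70.225 / sqrt(2.584) * -0.40661 = 17.763 s

17.763 s


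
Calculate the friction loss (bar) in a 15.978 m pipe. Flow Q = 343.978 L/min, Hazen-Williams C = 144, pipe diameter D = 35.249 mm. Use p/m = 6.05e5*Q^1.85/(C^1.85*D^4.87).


Q^1.85 = 49270
C^1.85 = 9839.4
D^4.87 = 3.4246e+07
p/m = 0.088463 bar/m
p_total = 0.088463 * 15.978 = 1.4135 bar

1.4135 bar


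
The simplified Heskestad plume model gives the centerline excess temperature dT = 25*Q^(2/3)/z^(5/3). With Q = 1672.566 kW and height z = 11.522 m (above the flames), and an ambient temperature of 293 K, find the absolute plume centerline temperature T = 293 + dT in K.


Q^(2/3) = 140.90
z^(5/3) = 58.778
dT = 25 * 140.90 / 58.778 = 59.931 K
T = 293 + 59.931 = 352.93 K

352.93 K


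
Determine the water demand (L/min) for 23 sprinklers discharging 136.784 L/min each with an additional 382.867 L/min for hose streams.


Sprinkler demand = 23 * 136.784 = 3146.032 L/min
Total = 3146.032 + 382.867 = 3528.899 L/min

3528.899 L/min


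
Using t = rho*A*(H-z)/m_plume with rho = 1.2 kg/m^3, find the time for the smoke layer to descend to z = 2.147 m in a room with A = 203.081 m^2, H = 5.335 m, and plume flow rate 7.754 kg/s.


H - z = 3.188 m
t = 1.2 * 203.081 * 3.188 / 7.754 = 100.19 s

100.19 s


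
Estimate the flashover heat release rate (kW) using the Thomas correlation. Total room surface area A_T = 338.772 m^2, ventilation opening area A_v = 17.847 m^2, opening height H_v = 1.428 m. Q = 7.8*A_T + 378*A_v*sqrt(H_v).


7.8*A_T = 2642.4
sqrt(H_v) = 1.1950
378*A_v*sqrt(H_v) = 8061.6
Q = 2642.4 + 8061.6 = 10704 kW

10704 kW


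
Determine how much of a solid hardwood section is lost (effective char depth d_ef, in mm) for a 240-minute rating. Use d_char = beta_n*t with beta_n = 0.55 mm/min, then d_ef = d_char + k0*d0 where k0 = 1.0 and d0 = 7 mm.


d_char = 0.55 * 240 = 132 mm
d_ef = 132 + 1.0*7 = 139 mm

139 mm


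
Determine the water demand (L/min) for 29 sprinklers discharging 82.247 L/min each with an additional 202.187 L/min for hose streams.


Sprinkler demand = 29 * 82.247 = 2385.163 L/min
Total = 2385.163 + 202.187 = 2587.35 L/min

2587.35 L/min


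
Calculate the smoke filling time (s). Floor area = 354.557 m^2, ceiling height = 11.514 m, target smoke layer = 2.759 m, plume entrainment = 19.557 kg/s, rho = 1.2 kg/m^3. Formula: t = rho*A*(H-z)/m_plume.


H - z = 8.755 m
t = 1.2 * 354.557 * 8.755 / 19.557 = 190.47 s

190.47 s


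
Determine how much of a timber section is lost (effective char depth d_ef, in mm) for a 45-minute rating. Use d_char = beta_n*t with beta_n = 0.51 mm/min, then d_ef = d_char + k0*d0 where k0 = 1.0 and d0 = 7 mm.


d_char = 0.51 * 45 = 22.95 mm
d_ef = 22.95 + 1.0*7 = 29.95 mm

29.95 mm


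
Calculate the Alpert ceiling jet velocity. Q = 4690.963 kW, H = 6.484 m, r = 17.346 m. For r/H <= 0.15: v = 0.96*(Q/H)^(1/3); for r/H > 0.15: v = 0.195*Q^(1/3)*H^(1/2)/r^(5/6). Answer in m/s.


r/H = 17.346 / 6.484 = 2.6752
r/H > 0.15, so v = 0.195*Q^(1/3)*H^(1/2)/r^(5/6)
Q^(1/3) = 16.740
H^(1/2) = 2.5464
r^(5/6) = 10.781
v = 0.195 * 16.740 * 2.5464 / 10.781 = 0.77098 m/s

0.77098 m/s


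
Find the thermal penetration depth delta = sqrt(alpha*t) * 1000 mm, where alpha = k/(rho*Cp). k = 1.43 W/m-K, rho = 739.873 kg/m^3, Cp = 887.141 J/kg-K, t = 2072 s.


alpha = 1.43 / (739.873 * 887.141) = 2.1786e-06 m^2/s
alpha * t = 0.0045141
delta = sqrt(0.0045141) * 1000 = 67.187 mm

67.187 mm


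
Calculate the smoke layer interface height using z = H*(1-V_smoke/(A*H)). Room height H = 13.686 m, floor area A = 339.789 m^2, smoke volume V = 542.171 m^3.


V/(A*H) = 0.11659
1 - 0.11659 = 0.88341
z = 13.686 * 0.88341 = 12.090 m

12.090 m


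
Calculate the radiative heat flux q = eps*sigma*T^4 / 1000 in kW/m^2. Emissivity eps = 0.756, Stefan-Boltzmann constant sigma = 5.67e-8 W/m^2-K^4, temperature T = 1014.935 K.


T^4 = 1.0611e+12
q = 0.756 * 5.67e-8 * 1.0611e+12 / 1000 = 45.484 kW/m^2

45.484 kW/m^2


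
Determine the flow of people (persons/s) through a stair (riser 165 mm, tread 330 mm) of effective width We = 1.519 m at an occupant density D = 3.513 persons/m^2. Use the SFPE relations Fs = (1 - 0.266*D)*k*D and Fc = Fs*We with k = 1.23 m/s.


1 - 0.266*D = 1 - 0.266*3.513 = 0.065542
Fs = 0.065542 * 1.23 * 3.513 = 0.28321 persons/(s*m)
Fc = 0.28321 * 1.519 = 0.43019 persons/s

0.43019 persons/s


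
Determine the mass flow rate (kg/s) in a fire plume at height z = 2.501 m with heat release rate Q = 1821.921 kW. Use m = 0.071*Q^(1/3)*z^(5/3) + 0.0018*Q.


Q^(1/3) = 12.214
z^(5/3) = 4.6081
First term = 0.071 * 12.214 * 4.6081 = 3.9960
Second term = 0.0018 * 1821.921 = 3.2795
m = 7.2754 kg/s

7.2754 kg/s


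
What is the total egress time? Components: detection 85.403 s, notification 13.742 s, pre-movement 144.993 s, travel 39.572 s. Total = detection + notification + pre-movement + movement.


Total = 85.403 + 13.742 + 144.993 + 39.572 = 283.71 s

283.71 s


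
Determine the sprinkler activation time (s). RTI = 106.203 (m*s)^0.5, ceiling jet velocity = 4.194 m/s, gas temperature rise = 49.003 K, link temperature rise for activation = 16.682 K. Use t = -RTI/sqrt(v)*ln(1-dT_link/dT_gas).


dT_link/dT_gas = 0.34043
ln(1 - 0.34043) = -0.41616
t = -106.203 / sqrt(4.194) * -0.41616 = 21.582 s

21.582 s


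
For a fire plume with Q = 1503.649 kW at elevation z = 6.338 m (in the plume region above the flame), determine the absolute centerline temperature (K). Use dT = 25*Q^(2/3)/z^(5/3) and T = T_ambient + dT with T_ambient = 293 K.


Q^(2/3) = 131.25
z^(5/3) = 21.706
dT = 25 * 131.25 / 21.706 = 151.16 K
T = 293 + 151.16 = 444.16 K

444.16 K


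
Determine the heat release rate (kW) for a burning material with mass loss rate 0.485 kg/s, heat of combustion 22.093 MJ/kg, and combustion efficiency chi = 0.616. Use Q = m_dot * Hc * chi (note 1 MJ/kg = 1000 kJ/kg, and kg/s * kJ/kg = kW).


Hc = 22.093 MJ/kg = 22.093 * 1000 kJ/kg = 22093 kJ/kg
Q = 0.485 kg/s * 22093 kJ/kg * 0.616 = 6600.5 kW

6600.5 kW


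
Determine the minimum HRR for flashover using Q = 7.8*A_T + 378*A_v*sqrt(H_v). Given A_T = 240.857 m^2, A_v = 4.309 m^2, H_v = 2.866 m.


7.8*A_T = 1878.7
sqrt(H_v) = 1.6929
378*A_v*sqrt(H_v) = 2757.4
Q = 1878.7 + 2757.4 = 4636.1 kW

4636.1 kW


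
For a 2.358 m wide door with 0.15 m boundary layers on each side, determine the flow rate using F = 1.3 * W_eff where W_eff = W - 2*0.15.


W_eff = 2.358 - 0.30 = 2.058 m
F = 1.3 * 2.058 = 2.6754 persons/s

2.6754 persons/s


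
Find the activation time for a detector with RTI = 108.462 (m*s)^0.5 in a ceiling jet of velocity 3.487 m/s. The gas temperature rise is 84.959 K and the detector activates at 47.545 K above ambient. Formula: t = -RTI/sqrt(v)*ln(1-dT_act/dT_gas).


dT_act/dT_gas = 0.55962
ln(1 - 0.55962) = -0.82012
t = -108.462 / sqrt(3.487) * -0.82012 = 47.636 s

47.636 s


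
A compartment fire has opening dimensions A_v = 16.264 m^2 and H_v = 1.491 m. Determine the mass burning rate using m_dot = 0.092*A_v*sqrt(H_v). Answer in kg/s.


sqrt(H_v) = 1.2211
m_dot = 0.092 * 16.264 * 1.2211 = 1.8271 kg/s

1.8271 kg/s


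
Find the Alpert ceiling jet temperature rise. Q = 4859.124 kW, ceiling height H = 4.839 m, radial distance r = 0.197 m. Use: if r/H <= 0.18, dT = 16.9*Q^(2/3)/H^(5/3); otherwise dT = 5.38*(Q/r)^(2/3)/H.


r/H = 0.197 / 4.839 = 0.040711
r/H <= 0.18, so dT = 16.9*Q^(2/3)/H^(5/3)
Q^(2/3) = 286.88
H^(5/3) = 13.844
dT = 16.9 * 286.88 / 13.844 = 350.21 K

350.21 K


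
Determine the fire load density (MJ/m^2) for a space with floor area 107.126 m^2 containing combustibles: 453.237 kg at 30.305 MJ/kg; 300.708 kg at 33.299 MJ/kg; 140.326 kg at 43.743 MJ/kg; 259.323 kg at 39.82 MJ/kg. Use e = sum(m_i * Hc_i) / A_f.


Total energy = 453.237*30.305 + 300.708*33.299 + 140.326*43.743 + 259.323*39.82
= 13735.35 + 10013.28 + 6138.280 + 10326.24
= 40213.15 MJ
e = 40213.15 / 107.126 = 375.38 MJ/m^2

375.38 MJ/m^2


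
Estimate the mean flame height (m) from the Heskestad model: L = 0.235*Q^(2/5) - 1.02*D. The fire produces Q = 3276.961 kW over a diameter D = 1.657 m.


Q^(2/5) = 25.479
0.235 * Q^(2/5) = 5.9876
1.02 * D = 1.6901
L = 4.2975 m

4.2975 m


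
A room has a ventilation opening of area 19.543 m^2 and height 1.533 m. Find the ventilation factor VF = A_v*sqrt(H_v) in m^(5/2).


sqrt(H_v) = 1.2381
VF = 19.543 * 1.2381 = 24.197 m^(5/2)

24.197 m^(5/2)


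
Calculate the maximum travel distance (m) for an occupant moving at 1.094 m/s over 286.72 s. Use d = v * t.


d = 1.094 * 286.72 = 313.67 m

313.67 m


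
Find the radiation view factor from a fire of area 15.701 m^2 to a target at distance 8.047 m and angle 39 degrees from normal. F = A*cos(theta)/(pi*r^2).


cos(39 deg) = 0.77715
pi*r^2 = 203.43
F = 15.701 * 0.77715 / 203.43 = 0.059981

0.059981


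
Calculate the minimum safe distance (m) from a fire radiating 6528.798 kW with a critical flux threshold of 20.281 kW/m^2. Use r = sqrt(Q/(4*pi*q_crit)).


4*pi*q_crit = 254.86
Q/(4*pi*q_crit) = 25.617
r = sqrt(25.617) = 5.0614 m

5.0614 m


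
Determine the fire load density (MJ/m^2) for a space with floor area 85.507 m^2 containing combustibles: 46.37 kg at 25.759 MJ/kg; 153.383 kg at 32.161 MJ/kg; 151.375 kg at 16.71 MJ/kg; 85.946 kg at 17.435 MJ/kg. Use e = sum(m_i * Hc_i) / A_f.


Total energy = 46.37*25.759 + 153.383*32.161 + 151.375*16.71 + 85.946*17.435
= 1194.445 + 4932.951 + 2529.476 + 1498.469
= 10155.34 MJ
e = 10155.34 / 85.507 = 118.77 MJ/m^2

118.77 MJ/m^2


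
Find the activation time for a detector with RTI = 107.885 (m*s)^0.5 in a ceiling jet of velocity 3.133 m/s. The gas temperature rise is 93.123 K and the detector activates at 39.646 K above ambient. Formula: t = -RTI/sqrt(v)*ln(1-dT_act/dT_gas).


dT_act/dT_gas = 0.42574
ln(1 - 0.42574) = -0.55467
t = -107.885 / sqrt(3.133) * -0.55467 = 33.808 s

33.808 s
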